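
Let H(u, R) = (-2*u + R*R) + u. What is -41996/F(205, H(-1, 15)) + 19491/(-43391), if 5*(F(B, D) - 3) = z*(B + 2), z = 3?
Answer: -2280909614/6899169 ≈ -330.61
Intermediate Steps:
H(u, R) = R**2 - u (H(u, R) = (-2*u + R**2) + u = (R**2 - 2*u) + u = R**2 - u)
F(B, D) = 21/5 + 3*B/5 (F(B, D) = 3 + (3*(B + 2))/5 = 3 + (3*(2 + B))/5 = 3 + (6 + 3*B)/5 = 3 + (6/5 + 3*B/5) = 21/5 + 3*B/5)
-41996/F(205, H(-1, 15)) + 19491/(-43391) = -41996/(21/5 + (3/5)*205) + 19491/(-43391) = -41996/(21/5 + 123) + 19491*(-1/43391) = -41996/636/5 - 19491/43391 = -41996*5/636 - 19491/43391 = -52495/159 - 19491/43391 = -2280909614/6899169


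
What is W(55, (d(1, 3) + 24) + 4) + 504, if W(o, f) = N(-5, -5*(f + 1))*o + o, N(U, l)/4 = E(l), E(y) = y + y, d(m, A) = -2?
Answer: -58841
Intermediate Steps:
E(y) = 2*y
N(U, l) = 8*l (N(U, l) = 4*(2*l) = 8*l)
W(o, f) = o + o*(-40 - 40*f) (W(o, f) = (8*(-5*(f + 1)))*o + o = (8*(-5*(1 + f)))*o + o = (8*(-5 - 5*f))*o + o = (-40 - 40*f)*o + o = o*(-40 - 40*f) + o = o + o*(-40 - 40*f))
W(55, (d(1, 3) + 24) + 4) + 504 = -1*55*(39 + 40*((-2 + 24) + 4)) + 504 = -1*55*(39 + 40*(22 + 4)) + 504 = -1*55*(39 + 40*26) + 504 = -1*55*(39 + 1040) + 504 = -1*55*1079 + 504 = -59345 + 504 = -58841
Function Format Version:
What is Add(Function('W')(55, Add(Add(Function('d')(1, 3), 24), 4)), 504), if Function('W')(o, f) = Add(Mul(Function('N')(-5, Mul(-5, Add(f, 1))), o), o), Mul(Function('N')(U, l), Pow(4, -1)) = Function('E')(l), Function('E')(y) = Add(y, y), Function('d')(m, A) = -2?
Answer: -58841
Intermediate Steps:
Function('E')(y) = Mul(2, y)
Function('N')(U, l) = Mul(8, l) (Function('N')(U, l) = Mul(4, Mul(2, l)) = Mul(8, l))
Function('W')(o, f) = Add(o, Mul(o, Add(-40, Mul(-40, f)))) (Function('W')(o, f) = Add(Mul(Mul(8, Mul(-5, Add(f, 1))), o), o) = Add(Mul(Mul(8, Mul(-5, Add(1, f))), o), o) = Add(Mul(Mul(8, Add(-5, Mul(-5, f))), o), o) = Add(Mul(Add(-40, Mul(-40, f)), o), o) = Add(Mul(o, Add(-40, Mul(-40, f))), o) = Add(o, Mul(o, Add(-40, Mul(-40, f)))))
Add(Function('W')(55, Add(Add(Function('d')(1, 3), 24), 4)), 504) = Add(Mul(-1, 55, Add(39, Mul(40, Add(Add(-2, 24), 4)))), 504) = Add(Mul(-1, 55, Add(39, Mul(40, Add(22, 4)))), 504) = Add(Mul(-1, 55, Add(39, Mul(40, 26))), 504) = Add(Mul(-1, 55, Add(39, 1040)), 504) = Add(Mul(-1, 55, 1079), 504) = Add(-59345, 504) = -58841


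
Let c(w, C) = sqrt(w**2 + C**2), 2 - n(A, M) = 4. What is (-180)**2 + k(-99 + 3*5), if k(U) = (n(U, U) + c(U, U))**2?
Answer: 46516 - 336*sqrt(2) ≈ 46041.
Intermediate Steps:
n(A, M) = -2 (n(A, M) = 2 - 1*4 = 2 - 4 = -2)
c(w, C) = sqrt(C**2 + w**2)
k(U) = (-2 + sqrt(2)*sqrt(U**2))**2 (k(U) = (-2 + sqrt(U**2 + U**2))**2 = (-2 + sqrt(2*U**2))**2 = (-2 + sqrt(2)*sqrt(U**2))**2)
(-180)**2 + k(-99 + 3*5) = (-180)**2 + (-2 + sqrt(2)*sqrt((-99 + 3*5)**2))**2 = 32400 + (-2 + sqrt(2)*sqrt((-99 + 15)**2))**2 = 32400 + (-2 + sqrt(2)*sqrt((-84)**2))**2 = 32400 + (-2 + sqrt(2)*sqrt(7056))**2 = 32400 + (-2 + sqrt(2)*84)**2 = 32400 + (-2 + 84*sqrt(2))**2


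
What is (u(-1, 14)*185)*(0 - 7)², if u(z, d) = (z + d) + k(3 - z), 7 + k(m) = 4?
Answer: 90650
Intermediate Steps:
k(m) = -3 (k(m) = -7 + 4 = -3)
u(z, d) = -3 + d + z (u(z, d) = (z + d) - 3 = (d + z) - 3 = -3 + d + z)
(u(-1, 14)*185)*(0 - 7)² = ((-3 + 14 - 1)*185)*(0 - 7)² = (10*185)*(-7)² = 1850*49 = 90650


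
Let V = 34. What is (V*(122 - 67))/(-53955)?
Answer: -34/981 ≈ -0.034658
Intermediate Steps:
(V*(122 - 67))/(-53955) = (34*(122 - 67))/(-53955) = (34*55)*(-1/53955) = 1870*(-1/53955) = -34/981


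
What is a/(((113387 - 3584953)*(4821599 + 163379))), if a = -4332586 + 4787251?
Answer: -26745/1017981184444 ≈ -2.6273e-8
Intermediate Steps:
a = 454665
a/(((113387 - 3584953)*(4821599 + 163379))) = 454665/(((113387 - 3584953)*(4821599 + 163379))) = 454665/((-3471566*4984978)) = 454665/(-17305680135548) = 454665*(-1/17305680135548) = -26745/1017981184444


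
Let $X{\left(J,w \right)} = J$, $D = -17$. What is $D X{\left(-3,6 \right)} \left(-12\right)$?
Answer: $-612$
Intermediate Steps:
$D X{\left(-3,6 \right)} \left(-12\right) = \left(-17\right) \left(-3\right) \left(-12\right) = 51 \left(-12\right) = -612$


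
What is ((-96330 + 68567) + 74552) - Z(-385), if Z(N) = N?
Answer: 47174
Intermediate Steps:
((-96330 + 68567) + 74552) - Z(-385) = ((-96330 + 68567) + 74552) - 1*(-385) = (-27763 + 74552) + 385 = 46789 + 385 = 47174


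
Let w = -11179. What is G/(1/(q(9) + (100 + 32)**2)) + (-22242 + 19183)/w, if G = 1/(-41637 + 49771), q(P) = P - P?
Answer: 15690343/6494999 ≈ 2.4158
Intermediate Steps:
q(P) = 0
G = 1/8134 ≈ 0.00012294
G/(1/(q(9) + (100 + 32)**2)) + (-22242 + 19183)/w = 1/(8134*(1/(0 + (100 + 32)**2))) + (-22242 + 19183)/(-11179) = 1/(8134*(1/(0 + 132**2))) - 3059*(-1/11179) = 1/(8134*(1/(0 + 17424))) + 437/1597 = 1/(8134*(1/17424)) + 437/1597 = (1/8134)*17424 + 437/1597 = 8712/4067 + 437/1597 = 15690343/6494999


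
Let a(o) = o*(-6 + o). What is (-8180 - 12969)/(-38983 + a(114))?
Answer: 21149/26671 ≈ 0.79296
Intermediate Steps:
(-8180 - 12969)/(-38983 + a(114)) = (-8180 - 12969)/(-38983 + 114*(-6 + 114)) = -21149/(-38983 + 114*108) = -21149/(-38983 + 12312) = -21149/(-26671) = -21149*(-1/26671) = 21149/26671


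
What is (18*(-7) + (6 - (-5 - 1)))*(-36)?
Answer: 4104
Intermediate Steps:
(18*(-7) + (6 - (-5 - 1)))*(-36) = (-126 + (6 - 1*(-6)))*(-36) = (-126 + (6 + 6))*(-36) = (-126 + 12)*(-36) = -114*(-36) = 4104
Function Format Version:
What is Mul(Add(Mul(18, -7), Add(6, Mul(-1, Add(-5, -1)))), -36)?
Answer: 4104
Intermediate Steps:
Mul(Add(Mul(18, -7), Add(6, Mul(-1, Add(-5, -1)))), -36) = Mul(Add(-126, Add(6, Mul(-1, -6))), -36) = Mul(Add(-126, Add(6, 6)), -36) = Mul(Add(-126, 12), -36) = Mul(-114, -36) = 4104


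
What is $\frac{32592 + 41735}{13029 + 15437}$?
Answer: $\frac{74327}{28466} \approx 2.6111$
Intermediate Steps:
$\frac{32592 + 41735}{13029 + 15437} = \frac{74327}{28466}$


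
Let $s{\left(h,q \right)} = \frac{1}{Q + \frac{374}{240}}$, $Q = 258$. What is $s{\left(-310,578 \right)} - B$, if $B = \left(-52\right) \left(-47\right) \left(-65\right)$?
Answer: $\frac{4948012540}{31147} \approx 1.5886 \cdot 10^{5}$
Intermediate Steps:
$s{\left(h,q \right)} = \frac{120}{31147}$ ($s{\left(h,q \right)} = \frac{1}{258 + \frac{374}{240}} = \frac{1}{258 + 374 \cdot \frac{1}{240}} = \frac{1}{258 + \frac{187}{120}} = \frac{1}{\frac{31147}{120}} = \frac{120}{31147}$)
$B = -158860$ ($B = 2444 \left(-65\right) = -158860$)
$s{\left(-310,578 \right)} - B = \frac{120}{31147} - -158860 = \frac{120}{31147} + 158860 = \frac{4948012540}{31147}$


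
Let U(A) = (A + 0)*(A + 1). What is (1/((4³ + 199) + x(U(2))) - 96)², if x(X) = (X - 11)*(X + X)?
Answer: 379743169/41209 ≈ 9215.0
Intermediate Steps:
U(A) = A*(1 + A)
x(X) = 2*X*(-11 + X) (x(X) = (-11 + X)*(2*X) = 2*X*(-11 + X))
(1/((4³ + 199) + x(U(2))) - 96)² = (1/((4³ + 199) + 2*(2*(1 + 2))*(-11 + 2*(1 + 2))) - 96)² = (1/((64 + 199) + 2*(2*3)*(-11 + 2*3)) - 96)² = (1/(263 + 2*6*(-11 + 6)) - 96)² = (1/(263 + 2*6*(-5)) - 96)² = (1/(263 - 60) - 96)² = (1/203 - 96)² = (-19487/203)² = 379743169/41209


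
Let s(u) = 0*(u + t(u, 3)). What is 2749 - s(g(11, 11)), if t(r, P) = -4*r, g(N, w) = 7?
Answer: 2749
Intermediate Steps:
s(u) = 0 (s(u) = 0*(u - 4*u) = 0*(-3*u) = 0)
2749 - s(g(11, 11)) = 2749 - 1*0 = 2749 + 0 = 2749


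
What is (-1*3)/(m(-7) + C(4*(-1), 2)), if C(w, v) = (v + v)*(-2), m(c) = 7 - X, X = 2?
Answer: 1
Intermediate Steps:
m(c) = 5 (m(c) = 7 - 1*2 = 7 - 2 = 5)
C(w, v) = -4*v (C(w, v) = (2*v)*(-2) = -4*v)
(-1*3)/(m(-7) + C(4*(-1), 2)) = (-1*3)/(5 - 4*2) = -3/(5 - 8) = -3/(-3) = -3*(-⅓) = 1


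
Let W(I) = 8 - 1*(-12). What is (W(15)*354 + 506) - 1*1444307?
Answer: -1436721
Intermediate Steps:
W(I) = 20 (W(I) = 8 + 12 = 20)
(W(15)*354 + 506) - 1*1444307 = (20*354 + 506) - 1*1444307 = (7080 + 506) - 1444307 = 7586 - 1444307 = -1436721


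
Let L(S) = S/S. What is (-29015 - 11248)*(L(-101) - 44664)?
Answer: 1798266369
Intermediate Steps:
L(S) = 1
(-29015 - 11248)*(L(-101) - 44664) = (-29015 - 11248)*(1 - 44664) = -40263*(-44663) = 1798266369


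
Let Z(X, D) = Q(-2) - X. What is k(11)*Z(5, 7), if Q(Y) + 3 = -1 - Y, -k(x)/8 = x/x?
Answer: 56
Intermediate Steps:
k(x) = -8 (k(x) = -8*x/x = -8*1 = -8)
Q(Y) = -4 - Y (Q(Y) = -3 + (-1 - Y) = -4 - Y)
Z(X, D) = -2 - X (Z(X, D) = (-4 - 1*(-2)) - X = (-4 + 2) - X = -2 - X)
k(11)*Z(5, 7) = -8*(-2 - 1*5) = -8*(-2 - 5) = -8*(-7) = 56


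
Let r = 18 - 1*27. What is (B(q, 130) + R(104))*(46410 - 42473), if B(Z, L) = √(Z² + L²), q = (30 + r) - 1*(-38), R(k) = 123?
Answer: 484251 + 3937*√20381 ≈ 1.0463e+6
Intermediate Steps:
r = -9 (r = 18 - 27 = -9)
q = 59 (q = (30 - 9) - 1*(-38) = 21 + 38 = 59)
B(Z, L) = √(L² + Z²)
(B(q, 130) + R(104))*(46410 - 42473) = (√(130² + 59²) + 123)*(46410 - 42473) = (√(16900 + 3481) + 123)*3937 = (√20381 + 123)*3937 = (123 + √20381)*3937 = 484251 + 3937*√20381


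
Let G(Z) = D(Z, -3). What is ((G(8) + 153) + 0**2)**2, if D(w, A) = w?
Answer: 25921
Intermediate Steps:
G(Z) = Z
((G(8) + 153) + 0**2)**2 = ((8 + 153) + 0**2)**2 = (161 + 0)**2 = 161**2 = 25921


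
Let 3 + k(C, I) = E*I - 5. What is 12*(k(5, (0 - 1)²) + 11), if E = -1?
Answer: 24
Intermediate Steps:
k(C, I) = -8 - I (k(C, I) = -3 + (-I - 5) = -3 + (-5 - I) = -8 - I)
12*(k(5, (0 - 1)²) + 11) = 12*((-8 - (0 - 1)²) + 11) = 12*((-8 - 1*(-1)²) + 11) = 12*((-8 - 1*1) + 11) = 12*((-8 - 1) + 11) = 12*(-9 + 11) = 12*2 = 24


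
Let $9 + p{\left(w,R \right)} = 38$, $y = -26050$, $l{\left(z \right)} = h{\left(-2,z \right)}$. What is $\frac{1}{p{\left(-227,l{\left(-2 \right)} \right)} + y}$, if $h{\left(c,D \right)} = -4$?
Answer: $- \frac{1}{26021} \approx -3.8431 \cdot 10^{-5}$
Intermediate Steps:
$l{\left(z \right)} = -4$
$p{\left(w,R \right)} = 29$ ($p{\left(w,R \right)} = -9 + 38 = 29$)
$\frac{1}{p{\left(-227,l{\left(-2 \right)} \right)} + y} = \frac{1}{29 - 26050} = \frac{1}{-26021} = - \frac{1}{26021}$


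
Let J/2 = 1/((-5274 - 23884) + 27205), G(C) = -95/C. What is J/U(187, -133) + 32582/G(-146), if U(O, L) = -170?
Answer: 157936227391/3154095 ≈ 50073.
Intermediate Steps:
J = -2/1953 (J = 2/((-5274 - 23884) + 27205) = 2/(-29158 + 27205) = 2/(-1953) = 2*(-1/1953) = -2/1953 ≈ -0.0010241)
J/U(187, -133) + 32582/G(-146) = -2/1953/(-170) + 32582/((-95/(-146))) = -2/1953*(-1/170) + 32582/((-95*(-1/146))) = 1/166005 + 32582/(95/146) = 1/166005 + 32582*(146/95) = 1/166005 + 4756972/95 = 157936227391/3154095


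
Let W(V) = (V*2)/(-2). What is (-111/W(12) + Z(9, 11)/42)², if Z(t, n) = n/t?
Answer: 49210225/571536 ≈ 86.102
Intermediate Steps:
W(V) = -V (W(V) = (2*V)*(-½) = -V)
(-111/W(12) + Z(9, 11)/42)² = (-111/((-1*12)) + (11/9)/42)² = (-111/(-12) + (11*(⅑))*(1/42))² = (-111*(-1/12) + (11/9)*(1/42))² = (37/4 + 11/378)² = (7015/756)² = 49210225/571536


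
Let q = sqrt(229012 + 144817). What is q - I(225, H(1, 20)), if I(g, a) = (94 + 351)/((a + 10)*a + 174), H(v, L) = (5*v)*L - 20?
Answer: -445/7374 + 31*sqrt(389) ≈ 611.36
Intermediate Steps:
H(v, L) = -20 + 5*L*v (H(v, L) = 5*L*v - 20 = -20 + 5*L*v)
q = 31*sqrt(389) (q = sqrt(373829) = 31*sqrt(389) ≈ 611.42)
I(g, a) = 445/(174 + a*(10 + a)) (I(g, a) = 445/((10 + a)*a + 174) = 445/(a*(10 + a) + 174) = 445/(174 + a*(10 + a)))
q - I(225, H(1, 20)) = 31*sqrt(389) - 445/(174 + (-20 + 5*20*1)**2 + 10*(-20 + 5*20*1)) = 31*sqrt(389) - 445/(174 + (-20 + 100)**2 + 10*(-20 + 100)) = 31*sqrt(389) - 445/(174 + 80**2 + 10*80) = 31*sqrt(389) - 445/(174 + 6400 + 800) = 31*sqrt(389) - 445/7374 = -445/7374 + 31*sqrt(389)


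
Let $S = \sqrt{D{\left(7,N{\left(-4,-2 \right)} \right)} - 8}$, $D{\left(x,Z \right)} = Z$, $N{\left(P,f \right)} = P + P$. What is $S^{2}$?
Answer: $-16$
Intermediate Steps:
$N{\left(P,f \right)} = 2 P$
$S = 4 i$ ($S = \sqrt{2 \left(-4\right) - 8} = \sqrt{-8 - 8} = \sqrt{-16} = 4 i \approx 4.0 i$)
$S^{2} = \left(4 i\right)^{2} = -16$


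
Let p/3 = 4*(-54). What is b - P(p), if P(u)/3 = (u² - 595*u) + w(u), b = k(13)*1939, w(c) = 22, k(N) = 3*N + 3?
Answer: -2335020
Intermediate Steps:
k(N) = 3 + 3*N
p = -648 (p = 3*(4*(-54)) = 3*(-216) = -648)
b = 81438 (b = (3 + 3*13)*1939 = (3 + 39)*1939 = 42*1939 = 81438)
P(u) = 66 - 1785*u + 3*u² (P(u) = 3*((u² - 595*u) + 22) = 3*(22 + u² - 595*u) = 66 - 1785*u + 3*u²)
b - P(p) = 81438 - (66 - 1785*(-648) + 3*(-648)²) = 81438 - (66 + 1156680 + 3*419904) = 81438 - (66 + 1156680 + 1259712) = 81438 - 1*2416458 = 81438 - 2416458 = -2335020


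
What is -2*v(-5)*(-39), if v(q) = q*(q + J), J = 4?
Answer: 390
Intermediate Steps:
v(q) = q*(4 + q) (v(q) = q*(q + 4) = q*(4 + q))
-2*v(-5)*(-39) = -(-10)*(4 - 5)*(-39) = -(-10)*(-1)*(-39) = -2*5*(-39) = -10*(-39) = 390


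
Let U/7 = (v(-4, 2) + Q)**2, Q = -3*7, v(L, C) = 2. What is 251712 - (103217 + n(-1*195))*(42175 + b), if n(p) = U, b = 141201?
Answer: -19390660032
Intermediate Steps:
Q = -21
U = 2527 (U = 7*(2 - 21)**2 = 7*(-19)**2 = 7*361 = 2527)
n(p) = 2527
251712 - (103217 + n(-1*195))*(42175 + b) = 251712 - (103217 + 2527)*(42175 + 141201) = 251712 - 105744*183376 = 251712 - 1*19390911744 = 251712 - 19390911744 = -19390660032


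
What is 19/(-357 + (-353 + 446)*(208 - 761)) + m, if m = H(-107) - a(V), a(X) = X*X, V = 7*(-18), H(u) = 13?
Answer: -821481337/51786 ≈ -15863.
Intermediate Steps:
V = -126
a(X) = X²
m = -15863 (m = 13 - 1*(-126)² = 13 - 1*15876 = 13 - 15876 = -15863)
19/(-357 + (-353 + 446)*(208 - 761)) + m = 19/(-357 + (-353 + 446)*(208 - 761)) - 15863 = 19/(-357 + 93*(-553)) - 15863 = 19/(-357 - 51429) - 15863 = 19/(-51786) - 15863 = -1/51786*19 - 15863 = -19/51786 - 15863 = -821481337/51786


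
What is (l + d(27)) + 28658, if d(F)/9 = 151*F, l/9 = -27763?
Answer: -184516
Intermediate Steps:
l = -249867 (l = 9*(-27763) = -249867)
d(F) = 1359*F (d(F) = 9*(151*F) = 1359*F)
(l + d(27)) + 28658 = (-249867 + 1359*27) + 28658 = (-249867 + 36693) + 28658 = -213174 + 28658 = -184516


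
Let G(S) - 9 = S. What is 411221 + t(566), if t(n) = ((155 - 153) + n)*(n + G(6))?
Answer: 741229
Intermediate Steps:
G(S) = 9 + S
t(n) = (2 + n)*(15 + n) (t(n) = ((155 - 153) + n)*(n + (9 + 6)) = (2 + n)*(n + 15) = (2 + n)*(15 + n))
411221 + t(566) = 411221 + (30 + 566**2 + 17*566) = 411221 + (30 + 320356 + 9622) = 411221 + 330008 = 741229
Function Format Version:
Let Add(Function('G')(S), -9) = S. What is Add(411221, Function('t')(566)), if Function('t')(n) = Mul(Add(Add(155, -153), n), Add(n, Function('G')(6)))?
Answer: 741229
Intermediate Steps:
Function('G')(S) = Add(9, S)
Function('t')(n) = Mul(Add(2, n), Add(15, n)) (Function('t')(n) = Mul(Add(Add(155, -153), n), Add(n, Add(9, 6))) = Mul(Add(2, n), Add(n, 15)) = Mul(Add(2, n), Add(15, n)))
Add(411221, Function('t')(566)) = Add(411221, Add(30, Pow(566, 2), Mul(17, 566))) = Add(411221, Add(30, 320356, 9622)) = Add(411221, 330008) = 741229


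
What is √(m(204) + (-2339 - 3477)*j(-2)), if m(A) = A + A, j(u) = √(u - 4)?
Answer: 2*√(102 - 1454*I*√6) ≈ 85.616 - 83.199*I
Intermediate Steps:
j(u) = √(-4 + u)
m(A) = 2*A
√(m(204) + (-2339 - 3477)*j(-2)) = √(2*204 + (-2339 - 3477)*√(-4 - 2)) = √(408 - 5816*I*√6)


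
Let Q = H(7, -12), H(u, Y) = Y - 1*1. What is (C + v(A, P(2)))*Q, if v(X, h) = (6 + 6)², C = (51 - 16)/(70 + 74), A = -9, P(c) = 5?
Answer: -270023/144 ≈ -1875.2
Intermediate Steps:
C = 35/144 ≈ 0.24306
v(X, h) = 144 (v(X, h) = 12² = 144)
H(u, Y) = -1 + Y (H(u, Y) = Y - 1 = -1 + Y)
Q = -13 (Q = -1 - 12 = -13)
(C + v(A, P(2)))*Q = (35/144 + 144)*(-13) = (20771/144)*(-13) = -270023/144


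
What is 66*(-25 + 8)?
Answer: -1122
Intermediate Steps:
66*(-25 + 8) = 66*(-17) = -1122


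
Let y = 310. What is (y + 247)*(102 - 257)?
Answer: -86335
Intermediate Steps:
(y + 247)*(102 - 257) = (310 + 247)*(102 - 257) = 557*(-155) = -86335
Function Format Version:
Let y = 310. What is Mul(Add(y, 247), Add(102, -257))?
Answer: -86335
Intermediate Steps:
Mul(Add(y, 247), Add(102, -257)) = Mul(Add(310, 247), Add(102, -257)) = Mul(557, -155) = -86335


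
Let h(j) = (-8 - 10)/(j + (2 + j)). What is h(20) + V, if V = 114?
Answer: 795/7 ≈ 113.57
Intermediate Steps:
h(j) = -18/(2 + 2*j)
h(20) + V = -9/(1 + 20) + 114 = -9/21 + 114 = -9*1/21 + 114 = -3/7 + 114 = 795/7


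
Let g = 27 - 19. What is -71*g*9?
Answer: -5112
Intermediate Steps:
g = 8
-71*g*9 = -71*8*9 = -568*9 = -5112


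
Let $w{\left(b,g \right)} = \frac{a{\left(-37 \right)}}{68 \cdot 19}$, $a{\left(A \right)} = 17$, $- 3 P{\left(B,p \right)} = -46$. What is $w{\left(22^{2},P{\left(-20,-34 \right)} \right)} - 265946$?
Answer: $- \frac{20211895}{76} \approx -2.6595 \cdot 10^{5}$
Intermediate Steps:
$P{\left(B,p \right)} = \frac{46}{3}$ ($P{\left(B,p \right)} = \left(- \frac{1}{3}\right) \left(-46\right) = \frac{46}{3}$)
$w{\left(b,g \right)} = \frac{1}{76}$ ($w{\left(b,g \right)} = \frac{17}{68 \cdot 19} = \frac{17}{1292} = 17 \cdot \frac{1}{1292} = \frac{1}{76}$)
$w{\left(22^{2},P{\left(-20,-34 \right)} \right)} - 265946 = \frac{1}{76} - 265946 = - \frac{20211895}{76}$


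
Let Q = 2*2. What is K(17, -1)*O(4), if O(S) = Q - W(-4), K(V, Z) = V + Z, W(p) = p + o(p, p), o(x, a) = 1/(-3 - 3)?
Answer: 392/3 ≈ 130.67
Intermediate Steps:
o(x, a) = -⅙ (o(x, a) = 1/(-6) = -⅙)
Q = 4
W(p) = -⅙ + p (W(p) = p - ⅙ = -⅙ + p)
O(S) = 49/6 (O(S) = 4 - (-⅙ - 4) = 4 - 1*(-25/6) = 4 + 25/6 = 49/6)
K(17, -1)*O(4) = (17 - 1)*(49/6) = 16*(49/6) = 392/3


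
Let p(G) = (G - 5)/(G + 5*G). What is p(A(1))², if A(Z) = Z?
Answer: 4/9 ≈ 0.44444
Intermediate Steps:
p(G) = (-5 + G)/(6*G) (p(G) = (-5 + G)/((6*G)) = (-5 + G)*(1/(6*G)) = (-5 + G)/(6*G))
p(A(1))² = ((⅙)*(-5 + 1)/1)² = ((⅙)*1*(-4))² = (-⅔)² = 4/9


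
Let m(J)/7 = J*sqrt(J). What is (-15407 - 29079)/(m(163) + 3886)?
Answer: 2930044/3340773 - 860314*sqrt(163)/3340773 ≈ -2.4107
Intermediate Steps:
m(J) = 7*J**(3/2) (m(J) = 7*(J*sqrt(J)) = 7*J**(3/2))
(-15407 - 29079)/(m(163) + 3886) = (-15407 - 29079)/(7*163**(3/2) + 3886) = -44486/(7*(163*sqrt(163)) + 3886) = -44486/(1141*sqrt(163) + 3886) = -44486/(3886 + 1141*sqrt(163))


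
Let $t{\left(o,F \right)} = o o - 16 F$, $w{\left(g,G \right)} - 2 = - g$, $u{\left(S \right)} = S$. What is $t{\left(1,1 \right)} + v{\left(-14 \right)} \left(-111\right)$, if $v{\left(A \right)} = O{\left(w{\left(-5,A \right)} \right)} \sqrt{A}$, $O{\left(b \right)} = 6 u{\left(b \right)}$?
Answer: $-15 - 4662 i \sqrt{14} \approx -15.0 - 17444.0 i$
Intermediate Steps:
$w{\left(g,G \right)} = 2 - g$
$O{\left(b \right)} = 6 b$
$t{\left(o,F \right)} = o^{2} - 16 F$
$v{\left(A \right)} = 42 \sqrt{A}$ ($v{\left(A \right)} = 6 \left(2 - -5\right) \sqrt{A} = 6 \left(2 + 5\right) \sqrt{A} = 6 \cdot 7 \sqrt{A} = 42 \sqrt{A}$)
$t{\left(1,1 \right)} + v{\left(-14 \right)} \left(-111\right) = \left(1^{2} - 16\right) + 42 \sqrt{-14} \left(-111\right) = \left(1 - 16\right) + 42 i \sqrt{14} \left(-111\right) = -15 + 42 i \sqrt{14} \left(-111\right) = -15 - 4662 i \sqrt{14}$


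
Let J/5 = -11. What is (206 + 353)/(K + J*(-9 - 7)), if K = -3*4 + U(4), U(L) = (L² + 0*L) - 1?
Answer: 559/883 ≈ 0.63307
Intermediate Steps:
J = -55 (J = 5*(-11) = -55)
U(L) = -1 + L² (U(L) = (L² + 0) - 1 = L² - 1 = -1 + L²)
K = 3 (K = -3*4 + (-1 + 4²) = -12 + (-1 + 16) = -12 + 15 = 3)
(206 + 353)/(K + J*(-9 - 7)) = (206 + 353)/(3 - 55*(-9 - 7)) = 559/(3 - 55*(-16)) = 559/(3 + 880) = 559/883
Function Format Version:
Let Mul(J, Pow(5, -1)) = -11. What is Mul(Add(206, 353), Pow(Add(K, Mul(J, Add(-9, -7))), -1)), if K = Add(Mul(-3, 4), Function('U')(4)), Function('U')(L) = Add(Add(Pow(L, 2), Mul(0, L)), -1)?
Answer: Rational(559, 883) ≈ 0.63307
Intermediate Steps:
J = -55 (J = Mul(5, -11) = -55)
Function('U')(L) = Add(-1, Pow(L, 2)) (Function('U')(L) = Add(Add(Pow(L, 2), 0), -1) = Add(Pow(L, 2), -1) = Add(-1, Pow(L, 2)))
K = 3 (K = Add(Mul(-3, 4), Add(-1, Pow(4, 2))) = Add(-12, Add(-1, 16)) = Add(-12, 15) = 3)
Mul(Add(206, 353), Pow(Add(K, Mul(J, Add(-9, -7))), -1)) = Mul(Add(206, 353), Pow(Add(3, Mul(-55, Add(-9, -7))), -1)) = Mul(559, Pow(Add(3, Mul(-55, -16)), -1)) = Mul(559, Pow(Add(3, 880), -1)) = Mul(559, Pow(883, -1)) = Mul(559, Rational(1, 883)) = Rational(559, 883)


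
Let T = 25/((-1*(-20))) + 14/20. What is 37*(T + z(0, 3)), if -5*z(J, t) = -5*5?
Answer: 5143/20 ≈ 257.15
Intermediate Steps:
z(J, t) = 5 (z(J, t) = -(-1)*5 = -1/5*(-25) = 5)
T = 39/20 (T = 25/20 + 14*(1/20) = 25*(1/20) + 7/10 = 5/4 + 7/10 = 39/20 ≈ 1.9500)
37*(T + z(0, 3)) = 37*(39/20 + 5) = 37*(139/20) = 5143/20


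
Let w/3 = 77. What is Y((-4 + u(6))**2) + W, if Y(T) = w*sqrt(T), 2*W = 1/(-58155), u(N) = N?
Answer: 53735219/116310 ≈ 462.00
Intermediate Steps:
w = 231 (w = 3*77 = 231)
W = -1/116310 (W = (1/2)/(-58155) = (1/2)*(-1/58155) = -1/116310 ≈ -8.5977e-6)
Y(T) = 231*sqrt(T)
Y((-4 + u(6))**2) + W = 231*sqrt((-4 + 6)**2) - 1/116310 = 231*sqrt(2**2) - 1/116310 = 231*sqrt(4) - 1/116310 = 231*2 - 1/116310 = 462 - 1/116310 = 53735219/116310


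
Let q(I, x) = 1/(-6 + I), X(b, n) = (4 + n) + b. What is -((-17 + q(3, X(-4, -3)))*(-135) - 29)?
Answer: -2311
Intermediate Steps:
X(b, n) = 4 + b + n
-((-17 + q(3, X(-4, -3)))*(-135) - 29) = -((-17 + 1/(-6 + 3))*(-135) - 29) = -((-17 + 1/(-3))*(-135) - 29) = -((-17 - ⅓)*(-135) - 29) = -(-52/3*(-135) - 29) = -(2340 - 29) = -1*2311 = -2311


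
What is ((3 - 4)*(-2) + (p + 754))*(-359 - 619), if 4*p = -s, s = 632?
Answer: -584844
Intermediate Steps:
p = -158 (p = (-1*632)/4 = (¼)*(-632) = -158)
((3 - 4)*(-2) + (p + 754))*(-359 - 619) = ((3 - 4)*(-2) + (-158 + 754))*(-359 - 619) = (-1*(-2) + 596)*(-978) = (2 + 596)*(-978) = 598*(-978) = -584844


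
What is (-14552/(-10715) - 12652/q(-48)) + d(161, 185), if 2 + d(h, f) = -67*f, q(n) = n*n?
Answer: -76537810073/6171840 ≈ -12401.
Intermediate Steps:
q(n) = n²
d(h, f) = -2 - 67*f
(-14552/(-10715) - 12652/q(-48)) + d(161, 185) = (-14552/(-10715) - 12652/((-48)²)) + (-2 - 67*185) = (-14552*(-1/10715) - 12652/2304) + (-2 - 12395) = (14552/10715 - 12652*1/2304) - 12397 = (14552/10715 - 3163/576) - 12397 = -25509593/6171840 - 12397 = -76537810073/6171840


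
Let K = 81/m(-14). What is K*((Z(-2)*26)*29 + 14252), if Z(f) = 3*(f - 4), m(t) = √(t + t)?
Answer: -27540*I*√7/7 ≈ -10409.0*I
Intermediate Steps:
m(t) = √2*√t (m(t) = √(2*t) = √2*√t)
Z(f) = -12 + 3*f (Z(f) = 3*(-4 + f) = -12 + 3*f)
K = -81*I*√7/14 (K = 81/((√2*√(-14))) = 81/((√2*(I*√14))) = 81/((2*I*√7)) = 81*(-I*√7/14) = -81*I*√7/14 ≈ -15.308*I)
K*((Z(-2)*26)*29 + 14252) = (-81*I*√7/14)*(((-12 + 3*(-2))*26)*29 + 14252) = (-81*I*√7/14)*(((-12 - 6)*26)*29 + 14252) = (-81*I*√7/14)*(-18*26*29 + 14252) = (-81*I*√7/14)*(-468*29 + 14252) = (-81*I*√7/14)*(-13572 + 14252) = -81*I*√7/14*680 = -27540*I*√7/7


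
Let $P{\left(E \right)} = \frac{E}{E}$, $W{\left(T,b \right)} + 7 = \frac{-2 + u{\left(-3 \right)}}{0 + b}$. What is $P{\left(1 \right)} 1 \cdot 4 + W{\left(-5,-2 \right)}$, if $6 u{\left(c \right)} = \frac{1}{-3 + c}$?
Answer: $- \frac{143}{72} \approx -1.9861$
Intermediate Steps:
$u{\left(c \right)} = \frac{1}{6 \left(-3 + c\right)}$
$W{\left(T,b \right)} = -7 - \frac{73}{36 b}$ ($W{\left(T,b \right)} = -7 + \frac{-2 + \frac{1}{6 \left(-3 - 3\right)}}{0 + b} = -7 + \frac{-2 + \frac{1}{6 \left(-6\right)}}{b} = -7 + \frac{-2 + \frac{1}{6} \left(- \frac{1}{6}\right)}{b} = -7 + \frac{-2 - \frac{1}{36}}{b} = -7 - \frac{73}{36 b}$)
$P{\left(E \right)} = 1$
$P{\left(1 \right)} 1 \cdot 4 + W{\left(-5,-2 \right)} = 1 \cdot 1 \cdot 4 - \left(7 + \frac{73}{36 \left(-2\right)}\right) = 1 \cdot 4 - \frac{431}{72} = 4 + \left(-7 + \frac{73}{72}\right) = 4 - \frac{431}{72} = - \frac{143}{72}$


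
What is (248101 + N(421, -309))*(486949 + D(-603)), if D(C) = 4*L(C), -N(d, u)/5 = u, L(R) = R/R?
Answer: 121565868638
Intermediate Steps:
L(R) = 1
N(d, u) = -5*u
D(C) = 4 (D(C) = 4*1 = 4)
(248101 + N(421, -309))*(486949 + D(-603)) = (248101 - 5*(-309))*(486949 + 4) = (248101 + 1545)*486953 = 249646*486953 = 121565868638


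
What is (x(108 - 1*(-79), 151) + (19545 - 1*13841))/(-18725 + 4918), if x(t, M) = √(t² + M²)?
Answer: -5704/13807 - √57770/13807 ≈ -0.43053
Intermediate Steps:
x(t, M) = √(M² + t²)
(x(108 - 1*(-79), 151) + (19545 - 1*13841))/(-18725 + 4918) = (√(151² + (108 - 1*(-79))²) + (19545 - 1*13841))/(-18725 + 4918) = (√(22801 + (108 + 79)²) + (19545 - 13841))/(-13807) = (√(22801 + 187²) + 5704)*(-1/13807) = (√(22801 + 34969) + 5704)*(-1/13807) = (√57770 + 5704)*(-1/13807) = (5704 + √57770)*(-1/13807) = -5704/13807 - √57770/13807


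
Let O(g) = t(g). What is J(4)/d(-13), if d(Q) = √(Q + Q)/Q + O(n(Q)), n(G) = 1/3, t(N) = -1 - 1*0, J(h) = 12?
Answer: -52/5 + 4*I*√26/5 ≈ -10.4 + 4.0792*I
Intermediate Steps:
t(N) = -1 (t(N) = -1 + 0 = -1)
n(G) = ⅓
O(g) = -1
d(Q) = -1 + √2/√Q (d(Q) = √(Q + Q)/Q - 1 = √(2*Q)/Q - 1 = (√2*√Q)/Q - 1 = √2/√Q - 1 = -1 + √2/√Q)
J(4)/d(-13) = 12/(-1 + √2/√(-13)) = 12/(-1 + √2*(-I*√13/13)) = 12/(-1 - I*√26/13)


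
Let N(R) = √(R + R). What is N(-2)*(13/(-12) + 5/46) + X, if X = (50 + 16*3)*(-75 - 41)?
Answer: -11368 - 269*I/138 ≈ -11368.0 - 1.9493*I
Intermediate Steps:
X = -11368 (X = (50 + 48)*(-116) = 98*(-116) = -11368)
N(R) = √2*√R (N(R) = √(2*R) = √2*√R)
N(-2)*(13/(-12) + 5/46) + X = (√2*√(-2))*(13/(-12) + 5/46) - 11368 = (√2*(I*√2))*(13*(-1/12) + 5*(1/46)) - 11368 = (2*I)*(-13/12 + 5/46) - 11368 = (2*I)*(-269/276) - 11368 = -269*I/138 - 11368 = -11368 - 269*I/138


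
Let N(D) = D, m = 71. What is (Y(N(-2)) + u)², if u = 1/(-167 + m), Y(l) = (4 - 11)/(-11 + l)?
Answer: 434281/1557504 ≈ 0.27883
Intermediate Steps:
Y(l) = -7/(-11 + l)
u = -1/96 (u = 1/(-167 + 71) = 1/(-96) = -1/96 ≈ -0.010417)
(Y(N(-2)) + u)² = (-7/(-11 - 2) - 1/96)² = (-7/(-13) - 1/96)² = (-7*(-1/13) - 1/96)² = (7/13 - 1/96)² = (659/1248)² = 434281/1557504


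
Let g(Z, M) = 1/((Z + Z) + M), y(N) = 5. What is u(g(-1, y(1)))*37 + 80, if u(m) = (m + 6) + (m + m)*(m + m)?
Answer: 2977/9 ≈ 330.78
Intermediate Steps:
g(Z, M) = 1/(M + 2*Z) (g(Z, M) = 1/(2*Z + M) = 1/(M + 2*Z))
u(m) = 6 + m + 4*m**2 (u(m) = (6 + m) + (2*m)*(2*m) = (6 + m) + 4*m**2 = 6 + m + 4*m**2)
u(g(-1, y(1)))*37 + 80 = (6 + 1/(5 + 2*(-1)) + 4*(1/(5 + 2*(-1)))**2)*37 + 80 = (6 + 1/(5 - 2) + 4*(1/(5 - 2))**2)*37 + 80 = (6 + 1/3 + 4*(1/3)**2)*37 + 80 = (6 + 1/3 + 4*(1/9))*37 + 80 = (6 + 1/3 + 4/9)*37 + 80 = (61/9)*37 + 80 = 2257/9 + 80 = 2977/9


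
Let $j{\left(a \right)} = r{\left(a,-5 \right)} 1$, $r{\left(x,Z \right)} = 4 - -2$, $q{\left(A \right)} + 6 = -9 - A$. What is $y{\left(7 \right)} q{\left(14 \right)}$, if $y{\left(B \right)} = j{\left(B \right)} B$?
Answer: $-1218$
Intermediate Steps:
$q{\left(A \right)} = -15 - A$ ($q{\left(A \right)} = -6 - \left(9 + A\right) = -15 - A$)
$r{\left(x,Z \right)} = 6$ ($r{\left(x,Z \right)} = 4 + 2 = 6$)
$j{\left(a \right)} = 6$ ($j{\left(a \right)} = 6 \cdot 1 = 6$)
$y{\left(B \right)} = 6 B$
$y{\left(7 \right)} q{\left(14 \right)} = 6 \cdot 7 \left(-15 - 14\right) = 42 \left(-15 - 14\right) = 42 \left(-29\right) = -1218$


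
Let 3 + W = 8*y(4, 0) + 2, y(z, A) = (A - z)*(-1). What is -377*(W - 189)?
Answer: 59566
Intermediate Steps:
y(z, A) = z - A
W = 31 (W = -3 + (8*(4 - 1*0) + 2) = -3 + (8*(4 + 0) + 2) = -3 + (8*4 + 2) = -3 + (32 + 2) = -3 + 34 = 31)
-377*(W - 189) = -377*(31 - 189) = -377*(-158) = 59566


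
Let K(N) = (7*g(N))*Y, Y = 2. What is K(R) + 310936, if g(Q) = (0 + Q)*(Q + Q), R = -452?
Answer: 6031448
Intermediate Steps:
g(Q) = 2*Q² (g(Q) = Q*(2*Q) = 2*Q²)
K(N) = 28*N² (K(N) = (7*(2*N²))*2 = (14*N²)*2 = 28*N²)
K(R) + 310936 = 28*(-452)² + 310936 = 28*204304 + 310936 = 5720512 + 310936 = 6031448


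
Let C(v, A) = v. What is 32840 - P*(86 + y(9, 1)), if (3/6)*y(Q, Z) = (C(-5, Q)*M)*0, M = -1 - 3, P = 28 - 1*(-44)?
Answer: 26648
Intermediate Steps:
P = 72 (P = 28 + 44 = 72)
M = -4
y(Q, Z) = 0 (y(Q, Z) = 2*(-5*(-4)*0) = 2*(20*0) = 2*0 = 0)
32840 - P*(86 + y(9, 1)) = 32840 - 72*(86 + 0) = 32840 - 72*86 = 32840 - 1*6192 = 32840 - 6192 = 26648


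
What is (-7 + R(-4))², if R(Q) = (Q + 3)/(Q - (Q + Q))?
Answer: 841/16 ≈ 52.563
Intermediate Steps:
R(Q) = -(3 + Q)/Q (R(Q) = (3 + Q)/(Q - 2*Q) = (3 + Q)/((-Q)) = (3 + Q)*(-1/Q) = -(3 + Q)/Q)
(-7 + R(-4))² = (-7 + (-3 - 1*(-4))/(-4))² = (-7 - (-3 + 4)/4)² = (-7 - ¼*1)² = (-7 - ¼)² = (-29/4)² = 841/16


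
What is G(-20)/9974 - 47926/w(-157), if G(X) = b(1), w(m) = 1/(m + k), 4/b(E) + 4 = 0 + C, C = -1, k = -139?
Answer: 353730303758/24935 ≈ 1.4186e+7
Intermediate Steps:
b(E) = -4/5 (b(E) = 4/(-4 + (0 - 1)) = 4/(-4 - 1) = 4/(-5) = 4*(-1/5) = -4/5)
w(m) = 1/(-139 + m) (w(m) = 1/(m - 139) = 1/(-139 + m))
G(X) = -4/5
G(-20)/9974 - 47926/w(-157) = -4/5/9974 - 47926/(1/(-139 - 157)) = -4/5*1/9974 - 47926/(1/(-296)) = -2/24935 - 47926/(-1/296) = -2/24935 - 47926*(-296) = -2/24935 + 14186096 = 353730303758/24935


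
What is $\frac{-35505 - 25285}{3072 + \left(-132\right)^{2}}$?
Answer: $- \frac{30395}{10248} \approx -2.9659$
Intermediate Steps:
$\frac{-35505 - 25285}{3072 + \left(-132\right)^{2}} = - \frac{60790}{3072 + 17424} = - \frac{60790}{20496} = \left(-60790\right) \frac{1}{20496} = - \frac{30395}{10248}$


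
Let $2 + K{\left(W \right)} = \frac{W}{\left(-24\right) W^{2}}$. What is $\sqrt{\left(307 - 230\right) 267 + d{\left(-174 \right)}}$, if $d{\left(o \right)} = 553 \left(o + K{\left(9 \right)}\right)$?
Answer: $\frac{i \sqrt{99495942}}{36} \approx 277.08 i$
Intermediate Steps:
$K{\left(W \right)} = -2 - \frac{1}{24 W}$ ($K{\left(W \right)} = -2 + \frac{W}{\left(-24\right) W^{2}} = -2 + W \left(- \frac{1}{24 W^{2}}\right) = -2 - \frac{1}{24 W}$)
$d{\left(o \right)} = - \frac{239449}{216} + 553 o$ ($d{\left(o \right)} = 553 \left(o - \left(2 + \frac{1}{24 \cdot 9}\right)\right) = 553 \left(o - \frac{433}{216}\right) = 553 \left(- \frac{433}{216} + o\right) = - \frac{239449}{216} + 553 o$)
$\sqrt{\left(307 - 230\right) 267 + d{\left(-174 \right)}} = \sqrt{\left(307 - 230\right) 267 + \left(- \frac{239449}{216} + 553 \left(-174\right)\right)} = \sqrt{77 \cdot 267 - \frac{21023401}{216}} = \sqrt{20559 - \frac{21023401}{216}} = \sqrt{- \frac{16582657}{216}} = \frac{i \sqrt{99495942}}{36}$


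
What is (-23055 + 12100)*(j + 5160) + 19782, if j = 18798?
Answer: -262440108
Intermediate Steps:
(-23055 + 12100)*(j + 5160) + 19782 = (-23055 + 12100)*(18798 + 5160) + 19782 = -10955*23958 + 19782 = -262459890 + 19782 = -262440108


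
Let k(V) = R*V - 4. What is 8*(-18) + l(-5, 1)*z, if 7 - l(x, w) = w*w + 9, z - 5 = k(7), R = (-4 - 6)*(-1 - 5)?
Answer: -1407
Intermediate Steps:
R = 60 (R = -10*(-6) = 60)
k(V) = -4 + 60*V (k(V) = 60*V - 4 = -4 + 60*V)
z = 421 (z = 5 + (-4 + 60*7) = 5 + (-4 + 420) = 5 + 416 = 421)
l(x, w) = -2 - w² (l(x, w) = 7 - (w*w + 9) = 7 - (w² + 9) = 7 - (9 + w²) = 7 + (-9 - w²) = -2 - w²)
8*(-18) + l(-5, 1)*z = 8*(-18) + (-2 - 1*1²)*421 = -144 + (-2 - 1*1)*421 = -144 + (-2 - 1)*421 = -144 - 3*421 = -144 - 1263 = -1407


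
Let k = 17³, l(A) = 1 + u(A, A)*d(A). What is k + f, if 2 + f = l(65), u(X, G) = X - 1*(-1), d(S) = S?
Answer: 9202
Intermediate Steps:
u(X, G) = 1 + X (u(X, G) = X + 1 = 1 + X)
l(A) = 1 + A*(1 + A) (l(A) = 1 + (1 + A)*A = 1 + A*(1 + A))
k = 4913
f = 4289 (f = -2 + (1 + 65*(1 + 65)) = -2 + (1 + 65*66) = -2 + (1 + 4290) = -2 + 4291 = 4289)
k + f = 4913 + 4289 = 9202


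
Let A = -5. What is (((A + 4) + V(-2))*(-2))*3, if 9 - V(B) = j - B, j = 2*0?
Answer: -36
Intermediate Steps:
j = 0
V(B) = 9 + B (V(B) = 9 - (0 - B) = 9 - (-1)*B = 9 + B)
(((A + 4) + V(-2))*(-2))*3 = (((-5 + 4) + (9 - 2))*(-2))*3 = ((-1 + 7)*(-2))*3 = (6*(-2))*3 = -12*3 = -36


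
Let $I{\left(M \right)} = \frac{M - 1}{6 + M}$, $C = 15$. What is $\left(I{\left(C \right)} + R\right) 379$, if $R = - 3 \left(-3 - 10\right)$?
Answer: $\frac{45101}{3} \approx 15034.0$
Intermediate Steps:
$I{\left(M \right)} = \frac{-1 + M}{6 + M}$
$R = 39$ ($R = \left(-3\right) \left(-13\right) = 39$)
$\left(I{\left(C \right)} + R\right) 379 = \left(\frac{-1 + 15}{6 + 15} + 39\right) 379 = \left(\frac{1}{21} \cdot 14 + 39\right) 379 = \left(\frac{2}{3} + 39\right) 379 = \frac{119}{3} \cdot 379 = \frac{45101}{3}$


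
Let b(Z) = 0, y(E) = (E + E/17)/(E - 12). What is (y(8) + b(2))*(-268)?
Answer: 9648/17 ≈ 567.53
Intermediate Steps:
y(E) = 18*E/(17*(-12 + E)) (y(E) = (E + E*(1/17))/(-12 + E) = (E + E/17)/(-12 + E) = (18*E/17)/(-12 + E) = 18*E/(17*(-12 + E)))
(y(8) + b(2))*(-268) = ((18/17)*8/(-12 + 8) + 0)*(-268) = ((18/17)*8/(-4) + 0)*(-268) = ((18/17)*8*(-¼) + 0)*(-268) = (-36/17 + 0)*(-268) = -36/17*(-268) = 9648/17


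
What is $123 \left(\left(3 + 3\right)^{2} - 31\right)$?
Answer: $615$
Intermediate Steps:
$123 \left(\left(3 + 3\right)^{2} - 31\right) = 123 \left(6^{2} - 31\right) = 123 \left(36 - 31\right) = 123 \cdot 5 = 615$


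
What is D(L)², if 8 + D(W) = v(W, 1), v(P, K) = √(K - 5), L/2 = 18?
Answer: 60 - 32*I ≈ 60.0 - 32.0*I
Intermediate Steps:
L = 36 (L = 2*18 = 36)
v(P, K) = √(-5 + K)
D(W) = -8 + 2*I (D(W) = -8 + √(-5 + 1) = -8 + √(-4) = -8 + 2*I)
D(L)² = (-8 + 2*I)²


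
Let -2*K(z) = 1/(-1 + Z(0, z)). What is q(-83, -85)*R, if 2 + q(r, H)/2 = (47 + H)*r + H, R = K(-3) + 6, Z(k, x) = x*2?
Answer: 260695/7 ≈ 37242.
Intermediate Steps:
Z(k, x) = 2*x
K(z) = -1/(2*(-1 + 2*z))
R = 85/14 (R = -1/(-2 + 4*(-3)) + 6 = -1/(-2 - 12) + 6 = -1/(-14) + 6 = -1*(-1/14) + 6 = 1/14 + 6 = 85/14 ≈ 6.0714)
q(r, H) = -4 + 2*H + 2*r*(47 + H) (q(r, H) = -4 + 2*((47 + H)*r + H) = -4 + 2*(r*(47 + H) + H) = -4 + 2*(H + r*(47 + H)) = -4 + (2*H + 2*r*(47 + H)) = -4 + 2*H + 2*r*(47 + H))
q(-83, -85)*R = (-4 + 2*(-85) + 94*(-83) + 2*(-85)*(-83))*(85/14) = (-4 - 170 - 7802 + 14110)*(85/14) = 6134*(85/14) = 260695/7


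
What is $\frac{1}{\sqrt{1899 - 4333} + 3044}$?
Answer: $\frac{1522}{4634185} - \frac{i \sqrt{2434}}{9268370} \approx 0.00032843 - 5.323 \cdot 10^{-6} i$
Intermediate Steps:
$\frac{1}{\sqrt{1899 - 4333} + 3044} = \frac{1}{\sqrt{-2434} + 3044} = \frac{1}{i \sqrt{2434} + 3044} = \frac{1}{3044 + i \sqrt{2434}}$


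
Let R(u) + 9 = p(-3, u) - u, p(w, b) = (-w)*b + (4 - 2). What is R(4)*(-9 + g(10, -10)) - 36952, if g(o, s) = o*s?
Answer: -37061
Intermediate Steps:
p(w, b) = 2 - b*w (p(w, b) = -b*w + 2 = 2 - b*w)
R(u) = -7 + 2*u (R(u) = -9 + ((2 - 1*u*(-3)) - u) = -9 + ((2 + 3*u) - u) = -9 + (2 + 2*u) = -7 + 2*u)
R(4)*(-9 + g(10, -10)) - 36952 = (-7 + 2*4)*(-9 + 10*(-10)) - 36952 = (-7 + 8)*(-9 - 100) - 36952 = 1*(-109) - 36952 = -109 - 36952 = -37061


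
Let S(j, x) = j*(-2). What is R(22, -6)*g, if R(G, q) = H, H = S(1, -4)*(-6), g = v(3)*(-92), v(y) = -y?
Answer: 3312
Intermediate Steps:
S(j, x) = -2*j
g = 276 (g = -1*3*(-92) = -3*(-92) = 276)
H = 12 (H = -2*1*(-6) = -2*(-6) = 12)
R(G, q) = 12
R(22, -6)*g = 12*276 = 3312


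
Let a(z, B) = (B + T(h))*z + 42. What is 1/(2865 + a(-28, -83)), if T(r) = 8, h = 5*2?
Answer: 1/5007 ≈ 0.00019972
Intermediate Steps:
h = 10
a(z, B) = 42 + z*(8 + B) (a(z, B) = (B + 8)*z + 42 = (8 + B)*z + 42 = z*(8 + B) + 42 = 42 + z*(8 + B))
1/(2865 + a(-28, -83)) = 1/(2865 + (42 + 8*(-28) - 83*(-28))) = 1/(2865 + (42 - 224 + 2324)) = 1/(2865 + 2142) = 1/5007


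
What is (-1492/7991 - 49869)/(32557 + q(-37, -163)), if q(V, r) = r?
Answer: -398504671/258860454 ≈ -1.5395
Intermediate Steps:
(-1492/7991 - 49869)/(32557 + q(-37, -163)) = (-1492/7991 - 49869)/(32557 - 163) = (-1492*1/7991 - 49869)/32394 = (-1492/7991 - 49869)*(1/32394) = -398504671/7991*1/32394 = -398504671/258860454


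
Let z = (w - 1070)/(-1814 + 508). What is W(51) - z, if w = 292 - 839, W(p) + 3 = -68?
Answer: -94343/1306 ≈ -72.238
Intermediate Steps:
W(p) = -71 (W(p) = -3 - 68 = -71)
w = -547
z = 1617/1306 (z = (-547 - 1070)/(-1814 + 508) = -1617/(-1306) = -1617*(-1/1306) = 1617/1306 ≈ 1.2381)
W(51) - z = -71 - 1*1617/1306 = -71 - 1617/1306 = -94343/1306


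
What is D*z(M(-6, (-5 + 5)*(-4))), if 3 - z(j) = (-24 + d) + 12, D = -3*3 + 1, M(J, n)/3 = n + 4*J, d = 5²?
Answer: 80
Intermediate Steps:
d = 25
M(J, n) = 3*n + 12*J (M(J, n) = 3*(n + 4*J) = 3*n + 12*J)
D = -8 (D = -9 + 1 = -8)
z(j) = -10 (z(j) = 3 - ((-24 + 25) + 12) = 3 - (1 + 12) = 3 - 1*13 = 3 - 13 = -10)
D*z(M(-6, (-5 + 5)*(-4))) = -8*(-10) = 80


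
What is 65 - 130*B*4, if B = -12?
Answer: 6305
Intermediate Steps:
65 - 130*B*4 = 65 - (-1560)*4 = 65 - 130*(-48) = 65 + 6240 = 6305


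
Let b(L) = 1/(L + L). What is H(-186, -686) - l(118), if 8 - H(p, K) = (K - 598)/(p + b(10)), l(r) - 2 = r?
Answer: -442208/3719 ≈ -118.91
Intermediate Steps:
b(L) = 1/(2*L)
l(r) = 2 + r
H(p, K) = 8 - (-598 + K)/(1/20 + p) (H(p, K) = 8 - (K - 598)/(p + (½)/10) = 8 - (-598 + K)/(p + (½)*(⅒)) = 8 - (-598 + K)/(p + 1/20) = 8 - (-598 + K)/(1/20 + p))
H(-186, -686) - l(118) = 4*(2992 - 5*(-686) + 40*(-186))/(1 + 20*(-186)) - (2 + 118) = 4*(2992 + 3430 - 7440)/(1 - 3720) - 1*120 = 4*(-1018)/(-3719) - 120 = 4*(-1/3719)*(-1018) - 120 = 4072/3719 - 120 = -442208/3719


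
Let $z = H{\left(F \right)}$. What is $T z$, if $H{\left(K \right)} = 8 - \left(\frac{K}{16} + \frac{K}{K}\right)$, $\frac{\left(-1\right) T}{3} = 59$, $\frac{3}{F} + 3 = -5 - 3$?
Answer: $- \frac{218595}{176} \approx -1242.0$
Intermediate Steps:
$F = - \frac{3}{11}$ ($F = \frac{3}{-3 - 8} = \frac{3}{-11} = 3 \left(- \frac{1}{11}\right) = - \frac{3}{11} \approx -0.27273$)
$T = -177$ ($T = \left(-3\right) 59 = -177$)
$H{\left(K \right)} = 7 - \frac{K}{16}$ ($H{\left(K \right)} = 8 - \left(K \frac{1}{16} + 1\right) = 8 - \left(\frac{K}{16} + 1\right) = 8 - \left(1 + \frac{K}{16}\right) = 7 - \frac{K}{16}$)
$z = \frac{1235}{176}$ ($z = 7 - - \frac{3}{176} = 7 + \frac{3}{176} = \frac{1235}{176} \approx 7.017$)
$T z = \left(-177\right) \frac{1235}{176} = - \frac{218595}{176}$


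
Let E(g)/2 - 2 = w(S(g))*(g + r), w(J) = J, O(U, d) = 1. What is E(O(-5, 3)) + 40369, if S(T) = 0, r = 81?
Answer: 40373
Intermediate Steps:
E(g) = 4 (E(g) = 4 + 2*(0*(g + 81)) = 4 + 2*(0*(81 + g)) = 4 + 2*0 = 4 + 0 = 4)
E(O(-5, 3)) + 40369 = 4 + 40369 = 40373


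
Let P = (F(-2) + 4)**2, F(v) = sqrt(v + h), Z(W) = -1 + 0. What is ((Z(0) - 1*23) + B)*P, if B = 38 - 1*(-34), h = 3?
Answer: 1200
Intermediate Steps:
Z(W) = -1
F(v) = sqrt(3 + v) (F(v) = sqrt(v + 3) = sqrt(3 + v))
P = 25 (P = (sqrt(3 - 2) + 4)**2 = (sqrt(1) + 4)**2 = (1 + 4)**2 = 5**2 = 25)
B = 72 (B = 38 + 34 = 72)
((Z(0) - 1*23) + B)*P = ((-1 - 1*23) + 72)*25 = ((-1 - 23) + 72)*25 = (-24 + 72)*25 = 48*25 = 1200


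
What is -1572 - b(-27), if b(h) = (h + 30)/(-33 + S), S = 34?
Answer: -1575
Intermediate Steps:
b(h) = 30 + h (b(h) = (h + 30)/(-33 + 34) = (30 + h)/1 = (30 + h)*1 = 30 + h)
-1572 - b(-27) = -1572 - (30 - 27) = -1572 - 1*3 = -1572 - 3 = -1575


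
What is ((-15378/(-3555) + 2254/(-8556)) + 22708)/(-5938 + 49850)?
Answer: 1668655217/3226214640 ≈ 0.51722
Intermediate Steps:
((-15378/(-3555) + 2254/(-8556)) + 22708)/(-5938 + 49850) = ((-15378*(-1/3555) + 2254*(-1/8556)) + 22708)/43912 = ((5126/1185 - 49/186) + 22708)*(1/43912) = (298457/73470 + 22708)*(1/43912) = (1668655217/73470)*(1/43912) = 1668655217/3226214640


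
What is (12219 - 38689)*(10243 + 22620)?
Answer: -869883610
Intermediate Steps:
(12219 - 38689)*(10243 + 22620) = -26470*32863 = -869883610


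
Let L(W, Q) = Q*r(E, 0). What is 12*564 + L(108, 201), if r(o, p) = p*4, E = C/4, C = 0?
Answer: 6768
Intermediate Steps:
E = 0 (E = 0/4 = 0*(¼) = 0)
r(o, p) = 4*p
L(W, Q) = 0 (L(W, Q) = Q*(4*0) = Q*0 = 0)
12*564 + L(108, 201) = 12*564 + 0 = 6768 + 0 = 6768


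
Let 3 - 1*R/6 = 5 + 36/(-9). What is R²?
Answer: 144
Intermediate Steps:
R = 12 (R = 18 - 6*(5 + 36/(-9)) = 18 - 6*(5 + 36*(-⅑)) = 18 - 6*(5 - 4) = 18 - 6*1 = 18 - 6 = 12)
R² = 12² = 144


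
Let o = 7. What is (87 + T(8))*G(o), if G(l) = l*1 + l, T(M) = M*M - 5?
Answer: 2044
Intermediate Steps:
T(M) = -5 + M² (T(M) = M² - 5 = -5 + M²)
G(l) = 2*l (G(l) = l + l = 2*l)
(87 + T(8))*G(o) = (87 + (-5 + 8²))*(2*7) = (87 + (-5 + 64))*14 = (87 + 59)*14 = 146*14 = 2044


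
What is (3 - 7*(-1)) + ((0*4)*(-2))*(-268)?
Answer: 10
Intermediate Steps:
(3 - 7*(-1)) + ((0*4)*(-2))*(-268) = (3 + 7) + (0*(-2))*(-268) = 10 + 0*(-268) = 10 + 0 = 10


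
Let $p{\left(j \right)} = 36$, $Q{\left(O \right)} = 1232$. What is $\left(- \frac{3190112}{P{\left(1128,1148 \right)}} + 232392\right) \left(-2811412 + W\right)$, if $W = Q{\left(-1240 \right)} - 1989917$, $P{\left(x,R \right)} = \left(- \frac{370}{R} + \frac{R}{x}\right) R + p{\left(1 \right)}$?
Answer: $- \frac{32268314462877408}{29411} \approx -1.0972 \cdot 10^{12}$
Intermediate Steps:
$P{\left(x,R \right)} = 36 + R \left(- \frac{370}{R} + \frac{R}{x}\right)$ ($P{\left(x,R \right)} = \left(- \frac{370}{R} + \frac{R}{x}\right) R + 36 = R \left(- \frac{370}{R} + \frac{R}{x}\right) + 36 = 36 + R \left(- \frac{370}{R} + \frac{R}{x}\right)$)
$W = -1988685$ ($W = 1232 - 1989917 = -1988685$)
$\left(- \frac{3190112}{P{\left(1128,1148 \right)}} + 232392\right) \left(-2811412 + W\right) = \left(- \frac{3190112}{-334 + \frac{1148^{2}}{1128}} + 232392\right) \left(-2811412 - 1988685\right) = \left(- \frac{3190112}{-334 + 1317904 \cdot \frac{1}{1128}} + 232392\right) \left(-4800097\right) = \left(- \frac{3190112}{-334 + \frac{164738}{141}} + 232392\right) \left(-4800097\right) = \left(- \frac{3190112}{\frac{117644}{141}} + 232392\right) \left(-4800097\right) = \left(\left(-3190112\right) \frac{141}{117644} + 232392\right) \left(-4800097\right) = \left(- \frac{112451448}{29411} + 232392\right) \left(-4800097\right) = \frac{6722429664}{29411} \left(-4800097\right) = - \frac{32268314462877408}{29411}$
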